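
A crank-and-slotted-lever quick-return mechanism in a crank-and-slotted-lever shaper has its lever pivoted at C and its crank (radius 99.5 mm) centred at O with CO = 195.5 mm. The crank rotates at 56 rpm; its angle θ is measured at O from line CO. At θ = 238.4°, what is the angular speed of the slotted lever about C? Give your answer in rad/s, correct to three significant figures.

0.0618

ω = 5.864 rad/s (from 56 rpm).
Crank pin A relative to C: A = (d + r cosθ, r sinθ); lever angle φ = atan2(r sinθ, d + r cosθ).
Differentiating tanφ: φ̇ = rω(d cosθ + r)/(d² + r² + 2dr cosθ).
d² + r² + 2dr cosθ = |CA|² = 0.0277351 m²;  d cosθ + r = -0.0029392 m.
|ω_lever| = |0.0995·5.864·-0.0029392| / 0.0277351 = 0.061837 rad/s.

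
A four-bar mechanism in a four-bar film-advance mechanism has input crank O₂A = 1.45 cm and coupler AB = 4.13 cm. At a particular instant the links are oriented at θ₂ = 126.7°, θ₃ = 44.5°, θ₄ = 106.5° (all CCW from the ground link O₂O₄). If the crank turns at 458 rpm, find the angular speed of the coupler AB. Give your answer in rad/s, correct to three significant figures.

6.59

ω₂ = 47.96 rad/s (from 458 rpm).
Differentiating the loop-closure r₂e^{iθ₂}+r₃e^{iθ₃}=r₁+r₄e^{iθ₄} gives r₂ω₂e^{iθ₂}+r₃ω₃e^{iθ₃}=r₄ω₄e^{iθ₄}.
Eliminating the other unknown: ω₃ = r₂ω₂ sin(θ₄−θ₂) / [r₃ sin(θ₃−θ₄)].
Numerator sine = -0.34530; denominator sine = -0.88295.
Result = 0.0145·47.96·(-0.34530) / (0.0413·(-0.88295)) = +6.5852 rad/s; magnitude 6.5852 rad/s.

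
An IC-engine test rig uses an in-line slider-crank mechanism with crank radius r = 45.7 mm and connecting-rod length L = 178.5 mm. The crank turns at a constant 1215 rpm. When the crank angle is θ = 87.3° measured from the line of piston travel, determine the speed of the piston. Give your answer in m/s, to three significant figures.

5.88

ω = 2π·1215/60 = 127.2 rad/s
For an in-line slider-crank, x = r cosθ + √(L² − r² sin²θ), so v = −rω sinθ·[1 + r cosθ/√(L² − r² sin²θ)].
With r = 0.0457 m, L = 0.1785 m, θ = 87.3°: √(L² − r² sin²θ) = 0.17256 m.
v = −0.0457·127.2·0.99889·[1 + 0.0457·0.04711/0.17256] = -5.8806 m/s.
|v| = 5.8806 m/s.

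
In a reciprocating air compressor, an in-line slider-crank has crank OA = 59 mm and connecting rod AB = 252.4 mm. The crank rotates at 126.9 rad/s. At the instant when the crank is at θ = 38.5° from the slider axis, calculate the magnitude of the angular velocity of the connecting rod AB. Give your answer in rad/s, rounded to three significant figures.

ω = 126.9 rad/s
The rod makes angle φ with the slider axis where L sinφ = r sinθ; differentiating, L cosφ·φ̇ = r ω cosθ.
L cosφ = √(L² − r² sin²θ) = 0.24971 m.
|ω_rod| = r ω |cosθ| / √(L² − r² sin²θ) = 0.059·126.9·0.78261/0.24971 = 23.465 rad/s.

23.5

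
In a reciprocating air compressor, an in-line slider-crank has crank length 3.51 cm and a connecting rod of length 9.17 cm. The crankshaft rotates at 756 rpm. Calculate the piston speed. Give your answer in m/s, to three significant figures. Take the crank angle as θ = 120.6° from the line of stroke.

ω = 2π·756/60 = 79.17 rad/s
For an in-line slider-crank, x = r cosθ + √(L² − r² sin²θ), so v = −rω sinθ·[1 + r cosθ/√(L² − r² sin²θ)].
With r = 0.0351 m, L = 0.0917 m, θ = 120.6°: √(L² − r² sin²θ) = 0.08658 m.
v = −0.0351·79.17·0.86074·[1 + 0.0351·-0.50904/0.08658] = -1.8982 m/s.
|v| = 1.8982 m/s.

1.90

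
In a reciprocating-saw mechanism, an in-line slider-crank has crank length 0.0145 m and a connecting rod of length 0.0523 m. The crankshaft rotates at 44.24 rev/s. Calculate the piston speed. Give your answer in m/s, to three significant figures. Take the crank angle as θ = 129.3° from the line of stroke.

2.56

ω = 2π·44.2 = 278 rad/s
For an in-line slider-crank, x = r cosθ + √(L² − r² sin²θ), so v = −rω sinθ·[1 + r cosθ/√(L² − r² sin²θ)].
With r = 0.0145 m, L = 0.0523 m, θ = 129.3°: √(L² − r² sin²θ) = 0.051082 m.
v = −0.0145·278·0.77384·[1 + 0.0145·-0.63338/0.051082] = -2.5582 m/s.
|v| = 2.5582 m/s.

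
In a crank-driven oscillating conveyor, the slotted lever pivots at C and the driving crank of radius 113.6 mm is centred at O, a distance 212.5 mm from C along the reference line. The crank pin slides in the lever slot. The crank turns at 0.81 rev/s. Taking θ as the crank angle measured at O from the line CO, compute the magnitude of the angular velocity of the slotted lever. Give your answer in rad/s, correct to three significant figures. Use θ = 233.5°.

0.252

ω = 5.089 rad/s (from 0.81 rev/s).
Crank pin A relative to C: A = (d + r cosθ, r sinθ); lever angle φ = atan2(r sinθ, d + r cosθ).
Differentiating tanφ: φ̇ = rω(d cosθ + r)/(d² + r² + 2dr cosθ).
d² + r² + 2dr cosθ = |CA|² = 0.0293432 m²;  d cosθ + r = -0.0128 m.
|ω_lever| = |0.1136·5.089·-0.0128| / 0.0293432 = 0.2522 rad/s.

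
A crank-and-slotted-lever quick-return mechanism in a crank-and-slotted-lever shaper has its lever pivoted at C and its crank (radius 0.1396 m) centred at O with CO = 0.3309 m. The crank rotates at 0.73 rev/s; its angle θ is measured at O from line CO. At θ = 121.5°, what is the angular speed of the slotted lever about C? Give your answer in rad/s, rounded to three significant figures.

ω = 4.587 rad/s (from 0.73 rev/s).
Crank pin A relative to C: A = (d + r cosθ, r sinθ); lever angle φ = atan2(r sinθ, d + r cosθ).
Differentiating tanφ: φ̇ = rω(d cosθ + r)/(d² + r² + 2dr cosθ).
d² + r² + 2dr cosθ = |CA|² = 0.0807107 m²;  d cosθ + r = -0.033295 m.
|ω_lever| = |0.1396·4.587·-0.033295| / 0.0807107 = 0.26414 rad/s.

0.264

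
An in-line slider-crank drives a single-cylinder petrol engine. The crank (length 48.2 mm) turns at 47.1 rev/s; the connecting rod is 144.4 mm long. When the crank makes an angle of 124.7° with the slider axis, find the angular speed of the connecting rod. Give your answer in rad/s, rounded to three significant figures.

58.5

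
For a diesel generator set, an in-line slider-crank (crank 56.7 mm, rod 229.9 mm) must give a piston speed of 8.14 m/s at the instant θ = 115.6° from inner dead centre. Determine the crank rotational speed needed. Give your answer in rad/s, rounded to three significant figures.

For an in-line slider-crank, |v_piston| = rω|sinθ|·[1 + r cosθ/√(L² − r² sin²θ)].
With r = 0.0567 m, L = 0.2299 m, θ = 115.6°: the bracketed kinematic factor |dx/dθ| = 0.045545 m.
ω = v/|dx/dθ| = 8.14/0.045545 = 178.73 rad/s.

179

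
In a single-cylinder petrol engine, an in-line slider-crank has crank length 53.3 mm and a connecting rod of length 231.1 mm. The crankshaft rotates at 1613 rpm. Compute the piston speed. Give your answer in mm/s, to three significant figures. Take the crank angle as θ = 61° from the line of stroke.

8770

ω = 2π·1613/60 = 168.9 rad/s
For an in-line slider-crank, x = r cosθ + √(L² − r² sin²θ), so v = −rω sinθ·[1 + r cosθ/√(L² − r² sin²θ)].
With r = 0.0533 m, L = 0.2311 m, θ = 61°: √(L² − r² sin²θ) = 0.22635 m.
v = −0.0533·168.9·0.87462·[1 + 0.0533·0.48481/0.22635] = -8.7732 m/s.
|v| = 8.7732 m/s = 8773.2 mm/s.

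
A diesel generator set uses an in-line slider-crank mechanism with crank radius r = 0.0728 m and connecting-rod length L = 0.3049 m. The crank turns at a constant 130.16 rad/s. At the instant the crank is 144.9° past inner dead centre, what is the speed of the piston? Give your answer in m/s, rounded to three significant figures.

ω = 130.2 rad/s
For an in-line slider-crank, x = r cosθ + √(L² − r² sin²θ), so v = −rω sinθ·[1 + r cosθ/√(L² − r² sin²θ)].
With r = 0.0728 m, L = 0.3049 m, θ = 144.9°: √(L² − r² sin²θ) = 0.30201 m.
v = −0.0728·130.2·0.57501·[1 + 0.0728·-0.81815/0.30201] = -4.374 m/s.
|v| = 4.374 m/s.

4.37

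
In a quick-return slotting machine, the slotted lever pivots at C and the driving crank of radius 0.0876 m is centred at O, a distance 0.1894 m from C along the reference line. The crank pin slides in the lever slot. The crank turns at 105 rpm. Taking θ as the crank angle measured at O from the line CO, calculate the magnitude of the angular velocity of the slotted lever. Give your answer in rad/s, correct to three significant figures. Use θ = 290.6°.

2.69

ω = 11 rad/s (from 105 rpm).
Crank pin A relative to C: A = (d + r cosθ, r sinθ); lever angle φ = atan2(r sinθ, d + r cosθ).
Differentiating tanφ: φ̇ = rω(d cosθ + r)/(d² + r² + 2dr cosθ).
d² + r² + 2dr cosθ = |CA|² = 0.0552212 m²;  d cosθ + r = +0.15424 m.
|ω_lever| = |0.0876·11·+0.15424| / 0.0552212 = 2.6904 rad/s.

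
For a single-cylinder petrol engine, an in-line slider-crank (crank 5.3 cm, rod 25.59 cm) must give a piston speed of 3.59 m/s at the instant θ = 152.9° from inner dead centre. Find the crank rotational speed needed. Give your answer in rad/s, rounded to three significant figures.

For an in-line slider-crank, |v_piston| = rω|sinθ|·[1 + r cosθ/√(L² − r² sin²θ)].
With r = 0.053 m, L = 0.2559 m, θ = 152.9°: the bracketed kinematic factor |dx/dθ| = 0.019672 m.
ω = v/|dx/dθ| = 3.59/0.019672 = 182.49 rad/s.

182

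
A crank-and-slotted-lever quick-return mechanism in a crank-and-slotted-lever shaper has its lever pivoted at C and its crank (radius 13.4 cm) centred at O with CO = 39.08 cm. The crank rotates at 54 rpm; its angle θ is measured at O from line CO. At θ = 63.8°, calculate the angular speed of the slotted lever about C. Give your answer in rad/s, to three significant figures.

1.07

ω = 5.655 rad/s (from 54 rpm).
Crank pin A relative to C: A = (d + r cosθ, r sinθ); lever angle φ = atan2(r sinθ, d + r cosθ).
Differentiating tanφ: φ̇ = rω(d cosθ + r)/(d² + r² + 2dr cosθ).
d² + r² + 2dr cosθ = |CA|² = 0.216921 m²;  d cosθ + r = +0.30654 m.
|ω_lever| = |0.134·5.655·+0.30654| / 0.216921 = 1.0708 rad/s.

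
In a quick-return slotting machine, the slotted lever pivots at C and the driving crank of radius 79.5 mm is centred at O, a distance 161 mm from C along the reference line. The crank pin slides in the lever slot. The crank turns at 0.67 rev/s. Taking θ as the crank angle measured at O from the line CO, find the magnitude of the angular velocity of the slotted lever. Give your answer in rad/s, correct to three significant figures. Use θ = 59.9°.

1.19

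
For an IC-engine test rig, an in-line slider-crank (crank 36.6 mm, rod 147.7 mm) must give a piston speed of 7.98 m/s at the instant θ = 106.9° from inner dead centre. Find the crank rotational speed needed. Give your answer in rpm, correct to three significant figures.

2350

For an in-line slider-crank, |v_piston| = rω|sinθ|·[1 + r cosθ/√(L² − r² sin²θ)].
With r = 0.0366 m, L = 0.1477 m, θ = 106.9°: the bracketed kinematic factor |dx/dθ| = 0.032423 m.
ω = v/|dx/dθ| = 7.98/0.032423 = 246.12 rad/s.
N = 60ω/(2π) = 2350.3 rpm.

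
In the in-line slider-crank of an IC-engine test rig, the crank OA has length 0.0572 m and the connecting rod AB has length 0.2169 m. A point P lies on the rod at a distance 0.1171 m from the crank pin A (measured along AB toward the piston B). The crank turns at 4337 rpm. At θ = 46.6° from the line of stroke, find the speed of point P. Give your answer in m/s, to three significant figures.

22.3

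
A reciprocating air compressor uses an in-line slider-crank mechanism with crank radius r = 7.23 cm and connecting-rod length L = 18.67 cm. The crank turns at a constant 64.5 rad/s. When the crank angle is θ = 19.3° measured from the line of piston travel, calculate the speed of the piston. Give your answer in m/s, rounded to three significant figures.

2.11

ω = 64.5 rad/s
For an in-line slider-crank, x = r cosθ + √(L² − r² sin²θ), so v = −rω sinθ·[1 + r cosθ/√(L² − r² sin²θ)].
With r = 0.0723 m, L = 0.1867 m, θ = 19.3°: √(L² − r² sin²θ) = 0.18516 m.
v = −0.0723·64.5·0.33051·[1 + 0.0723·0.94380/0.18516] = -2.1093 m/s.
|v| = 2.1093 m/s.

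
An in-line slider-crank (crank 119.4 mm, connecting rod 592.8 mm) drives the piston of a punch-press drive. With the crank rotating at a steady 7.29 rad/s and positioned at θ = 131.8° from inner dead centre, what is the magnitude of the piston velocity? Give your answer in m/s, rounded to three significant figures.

ω = 7.29 rad/s
For an in-line slider-crank, x = r cosθ + √(L² − r² sin²θ), so v = −rω sinθ·[1 + r cosθ/√(L² − r² sin²θ)].
With r = 0.1194 m, L = 0.5928 m, θ = 131.8°: √(L² − r² sin²θ) = 0.58608 m.
v = −0.1194·7.29·0.74548·[1 + 0.1194·-0.66653/0.58608] = -0.56077 m/s.
|v| = 0.56077 m/s.

0.561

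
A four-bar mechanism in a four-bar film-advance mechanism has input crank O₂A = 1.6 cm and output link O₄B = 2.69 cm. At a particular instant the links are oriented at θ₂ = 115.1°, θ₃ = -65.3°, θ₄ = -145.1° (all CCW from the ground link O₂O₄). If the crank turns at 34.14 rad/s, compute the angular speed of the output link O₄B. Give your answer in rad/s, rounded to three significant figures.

0.144

ω₂ = 34.14 rad/s
Differentiating the loop-closure r₂e^{iθ₂}+r₃e^{iθ₃}=r₁+r₄e^{iθ₄} gives r₂ω₂e^{iθ₂}+r₃ω₃e^{iθ₃}=r₄ω₄e^{iθ₄}.
Eliminating the other unknown: ω₄ = r₂ω₂ sin(θ₂−θ₃) / [r₄ sin(θ₄−θ₃)].
Numerator sine = -0.00698; denominator sine = -0.98420.
Result = 0.016·34.14·(-0.00698) / (0.0269·(-0.98420)) = +0.14404 rad/s; magnitude 0.14404 rad/s.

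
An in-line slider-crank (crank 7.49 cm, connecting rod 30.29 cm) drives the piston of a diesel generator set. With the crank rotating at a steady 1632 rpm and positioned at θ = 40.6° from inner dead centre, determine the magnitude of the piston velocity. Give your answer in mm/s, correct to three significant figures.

ω = 2π·1632/60 = 170.9 rad/s
For an in-line slider-crank, x = r cosθ + √(L² − r² sin²θ), so v = −rω sinθ·[1 + r cosθ/√(L² − r² sin²θ)].
With r = 0.0749 m, L = 0.3029 m, θ = 40.6°: √(L² − r² sin²θ) = 0.29895 m.
v = −0.0749·170.9·0.65077·[1 + 0.0749·0.75927/0.29895] = -9.915 m/s.
|v| = 9.915 m/s = 9915 mm/s.

9910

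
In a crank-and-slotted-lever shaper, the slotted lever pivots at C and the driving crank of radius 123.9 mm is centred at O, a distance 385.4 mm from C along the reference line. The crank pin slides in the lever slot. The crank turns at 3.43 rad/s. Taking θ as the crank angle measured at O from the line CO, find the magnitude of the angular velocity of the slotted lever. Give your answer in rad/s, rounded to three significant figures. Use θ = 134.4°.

ω = 3.43 rad/s
Crank pin A relative to C: A = (d + r cosθ, r sinθ); lever angle φ = atan2(r sinθ, d + r cosθ).
Differentiating tanφ: φ̇ = rω(d cosθ + r)/(d² + r² + 2dr cosθ).
d² + r² + 2dr cosθ = |CA|² = 0.097065 m²;  d cosθ + r = -0.14575 m.
|ω_lever| = |0.1239·3.43·-0.14575| / 0.097065 = 0.63813 rad/s.

0.638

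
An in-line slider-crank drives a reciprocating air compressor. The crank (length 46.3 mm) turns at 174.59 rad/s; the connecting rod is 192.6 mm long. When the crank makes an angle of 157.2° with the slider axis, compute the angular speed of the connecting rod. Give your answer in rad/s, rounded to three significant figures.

ω = 174.6 rad/s
The rod makes angle φ with the slider axis where L sinφ = r sinθ; differentiating, L cosφ·φ̇ = r ω cosθ.
L cosφ = √(L² − r² sin²θ) = 0.19176 m.
|ω_rod| = r ω |cosθ| / √(L² − r² sin²θ) = 0.0463·174.6·0.92186/0.19176 = 38.86 rad/s.

38.9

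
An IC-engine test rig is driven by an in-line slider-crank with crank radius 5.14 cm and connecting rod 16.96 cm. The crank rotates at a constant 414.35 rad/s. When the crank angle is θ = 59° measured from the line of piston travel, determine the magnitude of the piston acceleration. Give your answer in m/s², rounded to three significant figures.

ω = 414.4 rad/s
x(θ) = r cosθ + √(L² − r² sin²θ); with ω constant, a = ω²·d²x/dθ².
d²x/dθ² = −r cosθ − r²(cos2θ)/√u − r⁴ sin²2θ/(4u^{3/2}),  u = L² − r² sin²θ = 0.026823 m².
Substituting r = 0.0514 m, L = 0.1696 m, θ = 59°: d²x/dθ² = -0.019209 m.
a = ω²·d²x/dθ² = (414.4)²·(-0.019209) = -3298 m/s²;  |a| = 3298 m/s².

3300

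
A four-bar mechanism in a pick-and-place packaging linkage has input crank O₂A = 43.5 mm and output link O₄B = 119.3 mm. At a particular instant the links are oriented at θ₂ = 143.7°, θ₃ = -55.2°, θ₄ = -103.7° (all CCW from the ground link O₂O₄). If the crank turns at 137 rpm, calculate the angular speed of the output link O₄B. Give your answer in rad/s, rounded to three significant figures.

ω₂ = 14.35 rad/s (from 137 rpm).
Differentiating the loop-closure r₂e^{iθ₂}+r₃e^{iθ₃}=r₁+r₄e^{iθ₄} gives r₂ω₂e^{iθ₂}+r₃ω₃e^{iθ₃}=r₄ω₄e^{iθ₄}.
Eliminating the other unknown: ω₄ = r₂ω₂ sin(θ₂−θ₃) / [r₄ sin(θ₄−θ₃)].
Numerator sine = -0.32392; denominator sine = -0.74896.
Result = 0.0435·14.35·(-0.32392) / (0.1193·(-0.74896)) = +2.2624 rad/s; magnitude 2.2624 rad/s.

2.26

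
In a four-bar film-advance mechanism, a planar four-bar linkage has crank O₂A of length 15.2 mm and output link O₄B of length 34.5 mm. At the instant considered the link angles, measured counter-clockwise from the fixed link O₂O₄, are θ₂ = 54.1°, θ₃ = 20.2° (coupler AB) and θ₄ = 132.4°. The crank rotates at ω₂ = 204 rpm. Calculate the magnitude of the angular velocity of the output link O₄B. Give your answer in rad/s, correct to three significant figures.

5.67

ω₂ = 21.36 rad/s (from 204 rpm).
Differentiating the loop-closure r₂e^{iθ₂}+r₃e^{iθ₃}=r₁+r₄e^{iθ₄} gives r₂ω₂e^{iθ₂}+r₃ω₃e^{iθ₃}=r₄ω₄e^{iθ₄}.
Eliminating the other unknown: ω₄ = r₂ω₂ sin(θ₂−θ₃) / [r₄ sin(θ₄−θ₃)].
Numerator sine = +0.55775; denominator sine = +0.92587.
Result = 0.0152·21.36·(+0.55775) / (0.0345·(+0.92587)) = +5.6698 rad/s; magnitude 5.6698 rad/s.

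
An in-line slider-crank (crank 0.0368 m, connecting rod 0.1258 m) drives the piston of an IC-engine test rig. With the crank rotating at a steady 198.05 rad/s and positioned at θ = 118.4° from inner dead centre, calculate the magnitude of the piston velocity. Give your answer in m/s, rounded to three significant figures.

ω = 198.1 rad/s
For an in-line slider-crank, x = r cosθ + √(L² − r² sin²θ), so v = −rω sinθ·[1 + r cosθ/√(L² − r² sin²θ)].
With r = 0.0368 m, L = 0.1258 m, θ = 118.4°: √(L² − r² sin²θ) = 0.12156 m.
v = −0.0368·198.1·0.87965·[1 + 0.0368·-0.47562/0.12156] = -5.488 m/s.
|v| = 5.488 m/s.

5.49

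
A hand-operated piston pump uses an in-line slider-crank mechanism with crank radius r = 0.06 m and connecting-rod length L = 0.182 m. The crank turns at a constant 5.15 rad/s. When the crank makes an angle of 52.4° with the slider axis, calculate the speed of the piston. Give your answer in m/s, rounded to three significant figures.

ω = 5.15 rad/s
For an in-line slider-crank, x = r cosθ + √(L² − r² sin²θ), so v = −rω sinθ·[1 + r cosθ/√(L² − r² sin²θ)].
With r = 0.06 m, L = 0.182 m, θ = 52.4°: √(L² − r² sin²θ) = 0.17568 m.
v = −0.06·5.15·0.79229·[1 + 0.06·0.61015/0.17568] = -0.29583 m/s.
|v| = 0.29583 m/s.

0.296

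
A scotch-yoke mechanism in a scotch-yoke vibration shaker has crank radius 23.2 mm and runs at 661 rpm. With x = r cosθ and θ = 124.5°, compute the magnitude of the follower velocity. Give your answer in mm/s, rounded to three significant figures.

ω = 69.22 rad/s (from 661 rpm).
x = r cosθ ⇒ ẋ = −rω sinθ.
|v| = rω|sinθ| = 0.0232·69.22·|sin 124.5°| = 1.3235 m/s = 1323.5 mm/s.

1320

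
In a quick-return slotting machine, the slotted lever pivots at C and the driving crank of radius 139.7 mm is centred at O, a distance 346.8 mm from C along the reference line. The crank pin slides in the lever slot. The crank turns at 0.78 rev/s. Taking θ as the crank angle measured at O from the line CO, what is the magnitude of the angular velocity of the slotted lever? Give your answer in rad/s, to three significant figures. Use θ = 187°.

ω = 4.901 rad/s (from 0.78 rev/s).
Crank pin A relative to C: A = (d + r cosθ, r sinθ); lever angle φ = atan2(r sinθ, d + r cosθ).
Differentiating tanφ: φ̇ = rω(d cosθ + r)/(d² + r² + 2dr cosθ).
d² + r² + 2dr cosθ = |CA|² = 0.0436127 m²;  d cosθ + r = -0.20452 m.
|ω_lever| = |0.1397·4.901·-0.20452| / 0.0436127 = 3.2106 rad/s.

3.21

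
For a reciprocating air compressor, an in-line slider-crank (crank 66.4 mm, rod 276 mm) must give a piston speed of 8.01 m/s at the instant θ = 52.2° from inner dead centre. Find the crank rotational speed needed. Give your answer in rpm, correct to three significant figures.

For an in-line slider-crank, |v_piston| = rω|sinθ|·[1 + r cosθ/√(L² − r² sin²θ)].
With r = 0.0664 m, L = 0.276 m, θ = 52.2°: the bracketed kinematic factor |dx/dθ| = 0.060346 m.
ω = v/|dx/dθ| = 8.01/0.060346 = 132.73 rad/s.
N = 60ω/(2π) = 1267.5 rpm.

1270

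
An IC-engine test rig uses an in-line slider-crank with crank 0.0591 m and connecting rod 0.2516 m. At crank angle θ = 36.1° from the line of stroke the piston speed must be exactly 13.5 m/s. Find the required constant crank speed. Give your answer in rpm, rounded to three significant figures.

3110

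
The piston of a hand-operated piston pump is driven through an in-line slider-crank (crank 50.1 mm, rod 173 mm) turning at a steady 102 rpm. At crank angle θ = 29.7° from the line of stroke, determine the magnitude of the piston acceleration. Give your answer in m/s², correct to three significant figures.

5.84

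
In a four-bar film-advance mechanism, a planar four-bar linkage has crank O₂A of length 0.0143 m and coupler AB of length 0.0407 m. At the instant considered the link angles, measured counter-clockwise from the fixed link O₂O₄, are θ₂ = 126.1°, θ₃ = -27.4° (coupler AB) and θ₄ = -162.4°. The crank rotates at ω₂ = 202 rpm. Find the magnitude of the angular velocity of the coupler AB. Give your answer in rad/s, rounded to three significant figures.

ω₂ = 21.15 rad/s (from 202 rpm).
Differentiating the loop-closure r₂e^{iθ₂}+r₃e^{iθ₃}=r₁+r₄e^{iθ₄} gives r₂ω₂e^{iθ₂}+r₃ω₃e^{iθ₃}=r₄ω₄e^{iθ₄}.
Eliminating the other unknown: ω₃ = r₂ω₂ sin(θ₄−θ₂) / [r₃ sin(θ₃−θ₄)].
Numerator sine = +0.94832; denominator sine = +0.70711.
Result = 0.0143·21.15·(+0.94832) / (0.0407·(+0.70711)) = +9.9677 rad/s; magnitude 9.9677 rad/s.

9.97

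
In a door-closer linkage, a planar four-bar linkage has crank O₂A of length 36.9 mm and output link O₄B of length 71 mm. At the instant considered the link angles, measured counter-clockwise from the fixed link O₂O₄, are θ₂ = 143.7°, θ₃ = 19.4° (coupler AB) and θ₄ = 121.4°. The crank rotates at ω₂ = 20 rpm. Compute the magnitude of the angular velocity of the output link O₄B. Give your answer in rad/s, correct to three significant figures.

ω₂ = 2.094 rad/s (from 20 rpm).
Differentiating the loop-closure r₂e^{iθ₂}+r₃e^{iθ₃}=r₁+r₄e^{iθ₄} gives r₂ω₂e^{iθ₂}+r₃ω₃e^{iθ₃}=r₄ω₄e^{iθ₄}.
Eliminating the other unknown: ω₄ = r₂ω₂ sin(θ₂−θ₃) / [r₄ sin(θ₄−θ₃)].
Numerator sine = +0.82610; denominator sine = +0.97815.
Result = 0.0369·2.094·(+0.82610) / (0.071·(+0.97815)) = +0.91929 rad/s; magnitude 0.91929 rad/s.

0.919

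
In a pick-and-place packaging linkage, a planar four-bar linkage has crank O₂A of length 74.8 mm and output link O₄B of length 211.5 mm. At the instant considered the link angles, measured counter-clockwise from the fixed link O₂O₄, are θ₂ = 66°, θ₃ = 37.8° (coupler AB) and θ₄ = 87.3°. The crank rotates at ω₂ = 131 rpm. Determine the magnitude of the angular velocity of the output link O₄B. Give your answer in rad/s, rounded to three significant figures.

ω₂ = 13.72 rad/s (from 131 rpm).
Differentiating the loop-closure r₂e^{iθ₂}+r₃e^{iθ₃}=r₁+r₄e^{iθ₄} gives r₂ω₂e^{iθ₂}+r₃ω₃e^{iθ₃}=r₄ω₄e^{iθ₄}.
Eliminating the other unknown: ω₄ = r₂ω₂ sin(θ₂−θ₃) / [r₄ sin(θ₄−θ₃)].
Numerator sine = +0.47255; denominator sine = +0.76041.
Result = 0.0748·13.72·(+0.47255) / (0.2115·(+0.76041)) = +3.015 rad/s; magnitude 3.015 rad/s.

3.02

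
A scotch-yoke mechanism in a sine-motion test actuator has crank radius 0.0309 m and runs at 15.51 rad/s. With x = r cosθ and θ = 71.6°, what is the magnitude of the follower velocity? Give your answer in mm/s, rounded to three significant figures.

455

ω = 15.51 rad/s
x = r cosθ ⇒ ẋ = −rω sinθ.
|v| = rω|sinθ| = 0.0309·15.51·|sin 71.6°| = 0.45476 m/s = 454.76 mm/s.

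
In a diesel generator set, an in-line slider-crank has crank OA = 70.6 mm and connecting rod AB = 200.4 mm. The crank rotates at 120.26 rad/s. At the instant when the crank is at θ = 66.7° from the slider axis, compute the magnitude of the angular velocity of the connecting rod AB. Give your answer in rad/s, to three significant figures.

17.7

ω = 120.3 rad/s
The rod makes angle φ with the slider axis where L sinφ = r sinθ; differentiating, L cosφ·φ̇ = r ω cosθ.
L cosφ = √(L² − r² sin²θ) = 0.18962 m.
|ω_rod| = r ω |cosθ| / √(L² − r² sin²θ) = 0.0706·120.3·0.39555/0.18962 = 17.711 rad/s.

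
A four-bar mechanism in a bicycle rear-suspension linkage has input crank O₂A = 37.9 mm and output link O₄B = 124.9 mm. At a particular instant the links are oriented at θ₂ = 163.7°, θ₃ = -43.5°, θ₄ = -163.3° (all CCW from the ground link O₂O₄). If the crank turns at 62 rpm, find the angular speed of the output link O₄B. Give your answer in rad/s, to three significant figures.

ω₂ = 6.493 rad/s (from 62 rpm).
Differentiating the loop-closure r₂e^{iθ₂}+r₃e^{iθ₃}=r₁+r₄e^{iθ₄} gives r₂ω₂e^{iθ₂}+r₃ω₃e^{iθ₃}=r₄ω₄e^{iθ₄}.
Eliminating the other unknown: ω₄ = r₂ω₂ sin(θ₂−θ₃) / [r₄ sin(θ₄−θ₃)].
Numerator sine = -0.45710; denominator sine = -0.86777.
Result = 0.0379·6.493·(-0.45710) / (0.1249·(-0.86777)) = +1.0378 rad/s; magnitude 1.0378 rad/s.

1.04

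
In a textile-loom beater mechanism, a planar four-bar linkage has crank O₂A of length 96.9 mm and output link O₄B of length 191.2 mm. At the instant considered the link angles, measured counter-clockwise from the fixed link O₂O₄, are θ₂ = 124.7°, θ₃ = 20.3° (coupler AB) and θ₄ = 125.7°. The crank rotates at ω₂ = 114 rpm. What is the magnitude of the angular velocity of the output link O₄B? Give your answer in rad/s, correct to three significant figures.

6.08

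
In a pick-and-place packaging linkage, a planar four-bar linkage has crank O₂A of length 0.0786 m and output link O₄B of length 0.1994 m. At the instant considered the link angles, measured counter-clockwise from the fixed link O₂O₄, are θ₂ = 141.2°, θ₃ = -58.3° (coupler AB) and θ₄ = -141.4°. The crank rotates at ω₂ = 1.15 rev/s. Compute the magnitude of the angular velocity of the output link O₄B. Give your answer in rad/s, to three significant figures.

ω₂ = 7.226 rad/s (from 1.15 rev/s).
Differentiating the loop-closure r₂e^{iθ₂}+r₃e^{iθ₃}=r₁+r₄e^{iθ₄} gives r₂ω₂e^{iθ₂}+r₃ω₃e^{iθ₃}=r₄ω₄e^{iθ₄}.
Eliminating the other unknown: ω₄ = r₂ω₂ sin(θ₂−θ₃) / [r₄ sin(θ₄−θ₃)].
Numerator sine = -0.33381; denominator sine = -0.99276.
Result = 0.0786·7.226·(-0.33381) / (0.1994·(-0.99276)) = +0.9577 rad/s; magnitude 0.9577 rad/s.

0.958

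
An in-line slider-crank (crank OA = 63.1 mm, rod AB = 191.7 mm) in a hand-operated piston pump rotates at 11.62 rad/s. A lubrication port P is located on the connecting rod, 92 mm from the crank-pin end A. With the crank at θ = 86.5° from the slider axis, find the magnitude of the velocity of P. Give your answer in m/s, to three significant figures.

ω = 11.62 rad/s.  Crank-pin speed |V_A| = rω = 0.73322 m/s, perpendicular to OA.
Rod angle: sinφ = −(r/L) sinθ ⇒ φ = -19.181°; ω_rod = −rω cosθ/√(L²−r²sin²θ) = -0.24722 rad/s.
V_P = V_A + ω_rod × AP, with AP = 0.092 m along the rod.
Components: V_Px = −rω sinθ − a·ω_rod·sinφ = -0.73933 m/s;  V_Py = rω cosθ + a·ω_rod·cosφ = +0.02328 m/s.
|V_P| = √(V_Px² + V_Py²) = 0.73969 m/s.

0.740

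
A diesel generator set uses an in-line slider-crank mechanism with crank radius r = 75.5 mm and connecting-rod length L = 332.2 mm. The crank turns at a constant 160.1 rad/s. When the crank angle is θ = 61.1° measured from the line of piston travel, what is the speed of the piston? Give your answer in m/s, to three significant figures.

ω = 160.1 rad/s
For an in-line slider-crank, x = r cosθ + √(L² − r² sin²θ), so v = −rω sinθ·[1 + r cosθ/√(L² − r² sin²θ)].
With r = 0.0755 m, L = 0.3322 m, θ = 61.1°: √(L² − r² sin²θ) = 0.32556 m.
v = −0.0755·160.1·0.87546·[1 + 0.0755·0.48328/0.32556] = -11.768 m/s.
|v| = 11.768 m/s.

11.8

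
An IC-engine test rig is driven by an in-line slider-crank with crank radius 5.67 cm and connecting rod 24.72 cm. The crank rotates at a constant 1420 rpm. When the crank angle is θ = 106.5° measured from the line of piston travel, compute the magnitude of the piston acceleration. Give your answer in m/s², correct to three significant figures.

602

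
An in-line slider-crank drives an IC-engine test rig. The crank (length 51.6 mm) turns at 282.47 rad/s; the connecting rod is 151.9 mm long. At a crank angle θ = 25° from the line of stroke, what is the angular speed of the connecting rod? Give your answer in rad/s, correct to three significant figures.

87.9

ω = 282.5 rad/s
The rod makes angle φ with the slider axis where L sinφ = r sinθ; differentiating, L cosφ·φ̇ = r ω cosθ.
L cosφ = √(L² − r² sin²θ) = 0.15033 m.
|ω_rod| = r ω |cosθ| / √(L² − r² sin²θ) = 0.0516·282.5·0.90631/0.15033 = 87.874 rad/s.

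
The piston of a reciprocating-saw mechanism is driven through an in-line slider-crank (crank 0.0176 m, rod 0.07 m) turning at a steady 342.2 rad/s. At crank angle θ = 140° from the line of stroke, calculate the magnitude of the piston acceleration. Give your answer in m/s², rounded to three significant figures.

1480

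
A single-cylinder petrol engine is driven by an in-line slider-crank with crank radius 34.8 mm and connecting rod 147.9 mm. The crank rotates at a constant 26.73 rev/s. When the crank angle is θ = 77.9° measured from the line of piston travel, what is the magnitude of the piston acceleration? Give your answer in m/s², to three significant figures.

ω = 2π·26.7 = 167.9 rad/s
x(θ) = r cosθ + √(L² − r² sin²θ); with ω constant, a = ω²·d²x/dθ².
d²x/dθ² = −r cosθ − r²(cos2θ)/√u − r⁴ sin²2θ/(4u^{3/2}),  u = L² − r² sin²θ = 0.0207166 m².
Substituting r = 0.0348 m, L = 0.1479 m, θ = 77.9°: d²x/dθ² = +0.00035914 m.
a = ω²·d²x/dθ² = (167.9)²·(+0.00035914) = +10.13 m/s²;  |a| = 10.13 m/s².

10.1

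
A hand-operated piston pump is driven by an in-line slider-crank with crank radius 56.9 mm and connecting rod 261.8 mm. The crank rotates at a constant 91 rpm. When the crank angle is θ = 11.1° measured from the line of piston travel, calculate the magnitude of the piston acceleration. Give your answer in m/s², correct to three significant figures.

6.11

ω = 2π·91/60 = 9.529 rad/s
x(θ) = r cosθ + √(L² − r² sin²θ); with ω constant, a = ω²·d²x/dθ².
d²x/dθ² = −r cosθ − r²(cos2θ)/√u − r⁴ sin²2θ/(4u^{3/2}),  u = L² − r² sin²θ = 0.0684192 m².
Substituting r = 0.0569 m, L = 0.2618 m, θ = 11.1°: d²x/dθ² = -0.067316 m.
a = ω²·d²x/dθ² = (9.529)²·(-0.067316) = -6.1131 m/s²;  |a| = 6.1131 m/s².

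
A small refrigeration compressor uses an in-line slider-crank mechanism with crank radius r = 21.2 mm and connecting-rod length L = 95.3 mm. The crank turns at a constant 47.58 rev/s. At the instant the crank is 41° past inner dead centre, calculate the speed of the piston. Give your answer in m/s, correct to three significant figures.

4.86

ω = 2π·47.6 = 299 rad/s
For an in-line slider-crank, x = r cosθ + √(L² − r² sin²θ), so v = −rω sinθ·[1 + r cosθ/√(L² − r² sin²θ)].
With r = 0.0212 m, L = 0.0953 m, θ = 41°: √(L² − r² sin²θ) = 0.09428 m.
v = −0.0212·299·0.65606·[1 + 0.0212·0.75471/0.09428] = -4.8636 m/s.
|v| = 4.8636 m/s.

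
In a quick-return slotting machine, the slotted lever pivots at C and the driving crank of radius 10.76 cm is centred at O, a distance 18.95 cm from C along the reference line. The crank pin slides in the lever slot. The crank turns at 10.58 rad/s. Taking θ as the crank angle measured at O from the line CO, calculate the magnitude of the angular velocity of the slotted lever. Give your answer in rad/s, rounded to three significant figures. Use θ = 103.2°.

ω = 10.58 rad/s
Crank pin A relative to C: A = (d + r cosθ, r sinθ); lever angle φ = atan2(r sinθ, d + r cosθ).
Differentiating tanφ: φ̇ = rω(d cosθ + r)/(d² + r² + 2dr cosθ).
d² + r² + 2dr cosθ = |CA|² = 0.0381758 m²;  d cosθ + r = +0.064328 m.
|ω_lever| = |0.1076·10.58·+0.064328| / 0.0381758 = 1.9183 rad/s.

1.92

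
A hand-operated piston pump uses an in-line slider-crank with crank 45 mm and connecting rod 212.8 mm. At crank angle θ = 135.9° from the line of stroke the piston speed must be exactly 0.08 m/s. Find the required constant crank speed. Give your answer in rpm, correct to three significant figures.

28.8

For an in-line slider-crank, |v_piston| = rω|sinθ|·[1 + r cosθ/√(L² − r² sin²θ)].
With r = 0.045 m, L = 0.2128 m, θ = 135.9°: the bracketed kinematic factor |dx/dθ| = 0.026508 m.
ω = v/|dx/dθ| = 0.08/0.026508 = 3.0179 rad/s.
N = 60ω/(2π) = 28.819 rpm.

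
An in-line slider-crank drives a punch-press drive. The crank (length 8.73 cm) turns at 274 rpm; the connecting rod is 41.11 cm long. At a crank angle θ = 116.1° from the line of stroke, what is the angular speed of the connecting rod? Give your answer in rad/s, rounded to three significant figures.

ω = 28.69 rad/s (converted from 274 rpm).
The rod makes angle φ with the slider axis where L sinφ = r sinθ; differentiating, L cosφ·φ̇ = r ω cosθ.
L cosφ = √(L² − r² sin²θ) = 0.40356 m.
|ω_rod| = r ω |cosθ| / √(L² − r² sin²θ) = 0.0873·28.69·0.43994/0.40356 = 2.7308 rad/s.

2.73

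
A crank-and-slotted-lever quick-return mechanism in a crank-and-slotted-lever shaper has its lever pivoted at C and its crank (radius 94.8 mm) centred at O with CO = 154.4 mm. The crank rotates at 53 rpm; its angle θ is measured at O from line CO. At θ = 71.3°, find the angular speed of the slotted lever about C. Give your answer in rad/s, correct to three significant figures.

ω = 5.55 rad/s (from 53 rpm).
Crank pin A relative to C: A = (d + r cosθ, r sinθ); lever angle φ = atan2(r sinθ, d + r cosθ).
Differentiating tanφ: φ̇ = rω(d cosθ + r)/(d² + r² + 2dr cosθ).
d² + r² + 2dr cosθ = |CA|² = 0.0422121 m²;  d cosθ + r = +0.1443 m.
|ω_lever| = |0.0948·5.55·+0.1443| / 0.0422121 = 1.7987 rad/s.

1.80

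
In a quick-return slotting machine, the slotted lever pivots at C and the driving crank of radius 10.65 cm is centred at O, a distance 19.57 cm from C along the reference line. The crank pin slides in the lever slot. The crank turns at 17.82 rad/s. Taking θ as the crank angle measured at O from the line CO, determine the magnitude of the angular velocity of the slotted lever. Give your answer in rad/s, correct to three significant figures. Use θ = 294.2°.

ω = 17.82 rad/s
Crank pin A relative to C: A = (d + r cosθ, r sinθ); lever angle φ = atan2(r sinθ, d + r cosθ).
Differentiating tanφ: φ̇ = rω(d cosθ + r)/(d² + r² + 2dr cosθ).
d² + r² + 2dr cosθ = |CA|² = 0.066728 m²;  d cosθ + r = +0.18672 m.
|ω_lever| = |0.1065·17.82·+0.18672| / 0.066728 = 5.3106 rad/s.

5.31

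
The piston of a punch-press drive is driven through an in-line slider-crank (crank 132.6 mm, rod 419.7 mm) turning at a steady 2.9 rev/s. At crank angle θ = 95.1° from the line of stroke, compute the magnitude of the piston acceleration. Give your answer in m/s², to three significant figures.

ω = 2π·2.9 = 18.22 rad/s
x(θ) = r cosθ + √(L² − r² sin²θ); with ω constant, a = ω²·d²x/dθ².
d²x/dθ² = −r cosθ − r²(cos2θ)/√u − r⁴ sin²2θ/(4u^{3/2}),  u = L² − r² sin²θ = 0.158704 m².
Substituting r = 0.1326 m, L = 0.4197 m, θ = 95.1°: d²x/dθ² = +0.055187 m.
a = ω²·d²x/dθ² = (18.22)²·(+0.055187) = +18.323 m/s²;  |a| = 18.323 m/s².

18.3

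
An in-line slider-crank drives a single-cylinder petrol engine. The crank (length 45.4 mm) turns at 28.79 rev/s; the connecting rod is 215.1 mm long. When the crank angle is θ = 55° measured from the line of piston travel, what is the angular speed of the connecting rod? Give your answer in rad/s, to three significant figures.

22.2

ω = 180.9 rad/s (converted from 28.79 rev/s).
The rod makes angle φ with the slider axis where L sinφ = r sinθ; differentiating, L cosφ·φ̇ = r ω cosθ.
L cosφ = √(L² − r² sin²θ) = 0.21186 m.
|ω_rod| = r ω |cosθ| / √(L² − r² sin²θ) = 0.0454·180.9·0.57358/0.21186 = 22.234 rad/s.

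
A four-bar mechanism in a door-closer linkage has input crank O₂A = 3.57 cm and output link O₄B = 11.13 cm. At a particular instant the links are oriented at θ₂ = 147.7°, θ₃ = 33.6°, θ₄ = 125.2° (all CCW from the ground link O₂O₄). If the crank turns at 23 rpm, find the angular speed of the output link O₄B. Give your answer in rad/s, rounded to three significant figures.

0.705

ω₂ = 2.409 rad/s (from 23 rpm).
Differentiating the loop-closure r₂e^{iθ₂}+r₃e^{iθ₃}=r₁+r₄e^{iθ₄} gives r₂ω₂e^{iθ₂}+r₃ω₃e^{iθ₃}=r₄ω₄e^{iθ₄}.
Eliminating the other unknown: ω₄ = r₂ω₂ sin(θ₂−θ₃) / [r₄ sin(θ₄−θ₃)].
Numerator sine = +0.91283; denominator sine = +0.99961.
Result = 0.0357·2.409·(+0.91283) / (0.1113·(+0.99961)) = +0.70549 rad/s; magnitude 0.70549 rad/s.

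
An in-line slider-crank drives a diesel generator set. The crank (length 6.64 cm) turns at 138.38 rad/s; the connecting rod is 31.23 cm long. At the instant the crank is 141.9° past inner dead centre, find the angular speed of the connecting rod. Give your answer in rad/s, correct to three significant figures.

ω = 138.4 rad/s
The rod makes angle φ with the slider axis where L sinφ = r sinθ; differentiating, L cosφ·φ̇ = r ω cosθ.
L cosφ = √(L² − r² sin²θ) = 0.3096 m.
|ω_rod| = r ω |cosθ| / √(L² − r² sin²θ) = 0.0664·138.4·0.78694/0.3096 = 23.355 rad/s.

23.4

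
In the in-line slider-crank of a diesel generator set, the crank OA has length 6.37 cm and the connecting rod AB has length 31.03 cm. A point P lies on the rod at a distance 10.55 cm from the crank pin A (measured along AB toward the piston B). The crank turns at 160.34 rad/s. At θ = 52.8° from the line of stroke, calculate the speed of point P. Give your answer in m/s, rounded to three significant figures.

9.41

ω = 160.3 rad/s.  Crank-pin speed |V_A| = rω = 10.214 m/s, perpendicular to OA.
Rod angle: sinφ = −(r/L) sinθ ⇒ φ = -9.411°; ω_rod = −rω cosθ/√(L²−r²sin²θ) = -20.172 rad/s.
V_P = V_A + ω_rod × AP, with AP = 0.1055 m along the rod.
Components: V_Px = −rω sinθ − a·ω_rod·sinφ = -8.4835 m/s;  V_Py = rω cosθ + a·ω_rod·cosφ = +4.0757 m/s.
|V_P| = √(V_Px² + V_Py²) = 9.4117 m/s.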